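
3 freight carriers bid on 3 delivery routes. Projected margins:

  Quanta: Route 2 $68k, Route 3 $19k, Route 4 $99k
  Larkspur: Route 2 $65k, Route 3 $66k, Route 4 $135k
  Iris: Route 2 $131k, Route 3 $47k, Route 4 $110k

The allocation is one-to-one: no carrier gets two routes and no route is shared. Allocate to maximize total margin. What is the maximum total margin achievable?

Optimal: Quanta→Route 4 ($99k), Larkspur→Route 3 ($66k), Iris→Route 2 ($131k) — total 99+66+131 = $296k.
Max-entry greedy (repeatedly take the single best remaining cell) gives $285k, worse by 11.
Next-best assignment: Quanta→Route 3, Larkspur→Route 4, Iris→Route 2 = $285k.
Checked against all permutations: $296k is optimal.

Maximum total: $296k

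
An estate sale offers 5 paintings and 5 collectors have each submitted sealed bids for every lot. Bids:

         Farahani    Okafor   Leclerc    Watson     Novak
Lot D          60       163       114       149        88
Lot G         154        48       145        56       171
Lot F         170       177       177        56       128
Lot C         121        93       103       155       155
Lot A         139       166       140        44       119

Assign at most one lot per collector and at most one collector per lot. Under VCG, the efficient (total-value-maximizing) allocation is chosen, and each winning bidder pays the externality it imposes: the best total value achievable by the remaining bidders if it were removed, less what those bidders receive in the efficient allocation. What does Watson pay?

Watson pays $2.

Efficient allocation: Farahani→Lot A ($139), Okafor→Lot D ($163), Leclerc→Lot F ($177), Watson→Lot C ($155), Novak→Lot G ($171); total welfare W = $805.
Watson receives Lot C at value $155, so the others get W − 155 = $650.
Without Watson: best allocation of the remaining 4 bidders over all 5 lots is Farahani→Lot G ($154), Okafor→Lot A ($166), Leclerc→Lot F ($177), Novak→Lot C ($155), total $652.
VCG payment = (others' best without Watson) − (others' welfare with Watson) = 652 − 650 = $2.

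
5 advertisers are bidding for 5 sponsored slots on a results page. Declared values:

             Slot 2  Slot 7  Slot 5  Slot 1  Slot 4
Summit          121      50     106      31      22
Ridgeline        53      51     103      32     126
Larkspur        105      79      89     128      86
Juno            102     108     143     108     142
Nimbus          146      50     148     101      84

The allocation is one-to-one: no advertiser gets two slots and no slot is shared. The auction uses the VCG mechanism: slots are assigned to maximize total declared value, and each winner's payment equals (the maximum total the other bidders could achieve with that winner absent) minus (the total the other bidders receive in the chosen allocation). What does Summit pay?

Efficient allocation: Summit→Slot 2 ($121), Ridgeline→Slot 4 ($126), Larkspur→Slot 1 ($128), Juno→Slot 7 ($108), Nimbus→Slot 5 ($148); total welfare W = $631.
Summit receives Slot 2 at value $121, so the others get W − 121 = $510.
Without Summit: best allocation of the remaining 4 bidders over all 5 slots is Ridgeline→Slot 4 ($126), Larkspur→Slot 1 ($128), Juno→Slot 5 ($143), Nimbus→Slot 2 ($146), total $543.
VCG payment = (others' best without Summit) − (others' welfare with Summit) = 543 − 510 = $33.

Summit pays $33.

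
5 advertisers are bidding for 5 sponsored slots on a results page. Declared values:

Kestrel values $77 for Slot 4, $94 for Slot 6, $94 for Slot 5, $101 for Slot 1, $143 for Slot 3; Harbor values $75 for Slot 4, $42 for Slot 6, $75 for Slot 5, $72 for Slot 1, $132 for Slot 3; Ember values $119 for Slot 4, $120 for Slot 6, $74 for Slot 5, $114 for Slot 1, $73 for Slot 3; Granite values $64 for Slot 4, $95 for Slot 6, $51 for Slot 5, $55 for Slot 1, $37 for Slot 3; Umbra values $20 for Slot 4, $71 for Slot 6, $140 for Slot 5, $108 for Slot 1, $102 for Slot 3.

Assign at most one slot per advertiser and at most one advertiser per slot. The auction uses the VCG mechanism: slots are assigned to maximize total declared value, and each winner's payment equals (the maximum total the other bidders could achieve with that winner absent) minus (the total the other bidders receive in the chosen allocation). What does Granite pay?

Granite pays $1.

Efficient allocation: Kestrel→Slot 1 ($101), Harbor→Slot 3 ($132), Ember→Slot 4 ($119), Granite→Slot 6 ($95), Umbra→Slot 5 ($140); total welfare W = $587.
Granite receives Slot 6 at value $95, so the others get W − 95 = $492.
Without Granite: best allocation of the remaining 4 bidders over all 5 slots is Kestrel→Slot 1 ($101), Harbor→Slot 3 ($132), Ember→Slot 6 ($120), Umbra→Slot 5 ($140), total $493.
VCG payment = (others' best without Granite) − (others' welfare with Granite) = 493 − 492 = $1.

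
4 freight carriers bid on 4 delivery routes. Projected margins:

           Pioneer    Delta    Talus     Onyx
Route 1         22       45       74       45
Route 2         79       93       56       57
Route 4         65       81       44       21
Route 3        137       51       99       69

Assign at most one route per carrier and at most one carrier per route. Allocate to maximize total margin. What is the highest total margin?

Maximum total: $349k

Optimal: Pioneer→Route 3 ($137k), Delta→Route 4 ($81k), Talus→Route 1 ($74k), Onyx→Route 2 ($57k) — total 137+81+74+57 = $349k.
No other one-to-one assignment exceeds $349k.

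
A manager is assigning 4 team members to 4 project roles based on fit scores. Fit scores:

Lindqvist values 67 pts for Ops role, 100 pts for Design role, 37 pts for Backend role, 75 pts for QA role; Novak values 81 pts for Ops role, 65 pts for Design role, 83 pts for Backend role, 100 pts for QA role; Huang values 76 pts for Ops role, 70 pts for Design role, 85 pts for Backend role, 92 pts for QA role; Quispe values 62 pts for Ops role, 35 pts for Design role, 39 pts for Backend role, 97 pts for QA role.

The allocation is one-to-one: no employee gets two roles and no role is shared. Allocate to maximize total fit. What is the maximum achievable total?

Max total: 363 pts

Optimal: Lindqvist→Design role (100 pts), Novak→Ops role (81 pts), Huang→Backend role (85 pts), Quispe→QA role (97 pts) — total 100+81+85+97 = 363 pts.
Max-entry greedy (repeatedly take the single best remaining cell) gives 347 pts, worse by 16.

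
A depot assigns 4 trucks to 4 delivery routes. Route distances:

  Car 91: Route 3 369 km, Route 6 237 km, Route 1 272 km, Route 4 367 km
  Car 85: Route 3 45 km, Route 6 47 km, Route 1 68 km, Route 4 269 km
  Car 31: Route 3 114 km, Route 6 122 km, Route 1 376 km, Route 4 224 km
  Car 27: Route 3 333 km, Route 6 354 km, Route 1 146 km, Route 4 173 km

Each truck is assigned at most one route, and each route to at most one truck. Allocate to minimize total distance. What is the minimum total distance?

This is a one-to-one assignment (minimum-cost bipartite matching).
Optimal: Car 91→Route 6 (237 km), Car 85→Route 1 (68 km), Car 31→Route 3 (114 km), Car 27→Route 4 (173 km) — total 237+68+114+173 = 592 km.
Next-best assignment: Car 91→Route 1, Car 85→Route 6, Car 31→Route 3, Car 27→Route 4 = 606 km.
Every other assignment is strictly worse.

Min total: 592 km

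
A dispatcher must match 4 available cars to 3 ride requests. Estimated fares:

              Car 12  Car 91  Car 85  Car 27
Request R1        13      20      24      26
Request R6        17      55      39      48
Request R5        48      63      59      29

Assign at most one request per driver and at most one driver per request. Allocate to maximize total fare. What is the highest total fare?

Maximum total: $140

This is the linear assignment problem.
Optimal: Car 27→Request R1 ($26), Car 91→Request R6 ($55), Car 85→Request R5 ($59) — total 26+55+59 = $140.
Max-entry greedy (repeatedly take the single best remaining cell) gives $135, worse by 5.
Next-best assignment: Car 85→Request R1, Car 27→Request R6, Car 91→Request R5 = $135.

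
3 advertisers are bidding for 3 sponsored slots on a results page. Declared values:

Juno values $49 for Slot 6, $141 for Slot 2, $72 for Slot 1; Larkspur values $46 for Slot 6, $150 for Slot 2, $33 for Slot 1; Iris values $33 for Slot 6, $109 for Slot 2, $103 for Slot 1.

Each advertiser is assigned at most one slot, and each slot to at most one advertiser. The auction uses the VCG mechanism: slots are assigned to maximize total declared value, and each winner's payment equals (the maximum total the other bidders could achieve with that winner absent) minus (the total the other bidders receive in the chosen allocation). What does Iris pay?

Efficient allocation: Juno→Slot 6 ($49), Larkspur→Slot 2 ($150), Iris→Slot 1 ($103); total welfare W = $302.
Iris receives Slot 1 at value $103, so the others get W − 103 = $199.
Without Iris: best allocation of the remaining 2 bidders over all 3 slots is Juno→Slot 1 ($72), Larkspur→Slot 2 ($150), total $222.
VCG payment = (others' best without Iris) − (others' welfare with Iris) = 222 − 199 = $23.

Iris pays $23.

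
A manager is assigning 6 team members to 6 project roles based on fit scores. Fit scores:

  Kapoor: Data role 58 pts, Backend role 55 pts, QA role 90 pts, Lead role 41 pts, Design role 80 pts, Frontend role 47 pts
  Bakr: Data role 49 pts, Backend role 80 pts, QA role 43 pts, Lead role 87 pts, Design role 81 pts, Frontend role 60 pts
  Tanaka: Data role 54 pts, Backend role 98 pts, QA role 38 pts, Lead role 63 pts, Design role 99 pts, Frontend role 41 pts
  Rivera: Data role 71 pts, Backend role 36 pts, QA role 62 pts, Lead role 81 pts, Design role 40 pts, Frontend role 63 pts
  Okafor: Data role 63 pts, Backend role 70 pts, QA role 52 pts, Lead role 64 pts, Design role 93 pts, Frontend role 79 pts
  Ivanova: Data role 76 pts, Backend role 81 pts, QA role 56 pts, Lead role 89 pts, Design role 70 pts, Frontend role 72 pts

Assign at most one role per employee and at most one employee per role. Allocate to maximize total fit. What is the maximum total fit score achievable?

Optimal: Kapoor→QA role (90 pts), Bakr→Lead role (87 pts), Tanaka→Backend role (98 pts), Rivera→Data role (71 pts), Okafor→Design role (93 pts), Ivanova→Frontend role (72 pts) — total 90+87+98+71+93+72 = 511 pts.
Column-greedy (each role in turn goes to its best remaining employee) gives 507 pts, worse by 4.

Maximum total: 511 pts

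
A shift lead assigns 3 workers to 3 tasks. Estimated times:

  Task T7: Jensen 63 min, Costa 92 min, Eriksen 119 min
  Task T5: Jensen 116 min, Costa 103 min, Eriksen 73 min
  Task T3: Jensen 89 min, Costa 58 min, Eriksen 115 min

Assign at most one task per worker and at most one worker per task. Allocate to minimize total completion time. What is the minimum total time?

Optimal: Jensen→Task T7 (63 min), Costa→Task T3 (58 min), Eriksen→Task T5 (73 min) — total 63+58+73 = 194 min.
Checked against all permutations: 194 min is optimal.

Minimum total: 194 min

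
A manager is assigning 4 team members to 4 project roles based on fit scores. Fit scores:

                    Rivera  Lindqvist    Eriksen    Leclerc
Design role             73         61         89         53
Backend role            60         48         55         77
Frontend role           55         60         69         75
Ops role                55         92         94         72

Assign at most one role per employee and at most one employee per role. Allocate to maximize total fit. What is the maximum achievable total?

Max total: 316 pts

Optimal: Rivera→Backend role (60 pts), Lindqvist→Ops role (92 pts), Eriksen→Design role (89 pts), Leclerc→Frontend role (75 pts) — total 60+92+89+75 = 316 pts.
Checked against all permutations: 316 pts is optimal.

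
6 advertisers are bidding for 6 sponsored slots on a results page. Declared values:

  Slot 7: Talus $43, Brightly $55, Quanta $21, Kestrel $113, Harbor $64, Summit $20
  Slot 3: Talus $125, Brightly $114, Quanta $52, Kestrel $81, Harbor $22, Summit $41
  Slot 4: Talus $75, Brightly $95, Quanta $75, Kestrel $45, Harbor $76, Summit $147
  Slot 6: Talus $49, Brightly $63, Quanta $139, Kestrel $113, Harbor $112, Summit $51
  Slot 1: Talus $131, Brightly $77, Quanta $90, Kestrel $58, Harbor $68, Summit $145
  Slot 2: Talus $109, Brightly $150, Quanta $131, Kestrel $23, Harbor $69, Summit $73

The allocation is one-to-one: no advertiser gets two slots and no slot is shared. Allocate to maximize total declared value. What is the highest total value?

Maximum total: $748

Optimal: Talus→Slot 3 ($125), Brightly→Slot 2 ($150), Quanta→Slot 6 ($139), Kestrel→Slot 7 ($113), Harbor→Slot 4 ($76), Summit→Slot 1 ($145) — total 125+150+139+113+76+145 = $748.
Row-greedy (each advertiser in turn takes its best remaining slot) gives $650, worse by 98.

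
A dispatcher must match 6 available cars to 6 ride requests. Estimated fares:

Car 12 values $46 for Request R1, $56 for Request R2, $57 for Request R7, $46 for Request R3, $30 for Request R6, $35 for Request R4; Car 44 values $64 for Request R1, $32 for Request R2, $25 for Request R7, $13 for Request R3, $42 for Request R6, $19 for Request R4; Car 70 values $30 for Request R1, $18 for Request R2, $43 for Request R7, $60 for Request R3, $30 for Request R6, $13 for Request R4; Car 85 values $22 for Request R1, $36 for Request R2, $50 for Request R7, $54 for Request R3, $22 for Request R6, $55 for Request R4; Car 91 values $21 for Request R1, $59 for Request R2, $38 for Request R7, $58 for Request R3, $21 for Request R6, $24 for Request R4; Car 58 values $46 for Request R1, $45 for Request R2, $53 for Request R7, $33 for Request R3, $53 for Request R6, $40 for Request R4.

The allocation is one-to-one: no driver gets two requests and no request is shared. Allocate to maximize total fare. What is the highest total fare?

Optimal: Car 12→Request R7 ($57), Car 44→Request R1 ($64), Car 70→Request R3 ($60), Car 85→Request R4 ($55), Car 91→Request R2 ($59), Car 58→Request R6 ($53) — total 57+64+60+55+59+53 = $348.
Swapping Car 44↔Car 85 (Car 44→Request R4 $19, Car 85→Request R1 $22) loses 78.
No other one-to-one assignment exceeds $348.

Max total: $348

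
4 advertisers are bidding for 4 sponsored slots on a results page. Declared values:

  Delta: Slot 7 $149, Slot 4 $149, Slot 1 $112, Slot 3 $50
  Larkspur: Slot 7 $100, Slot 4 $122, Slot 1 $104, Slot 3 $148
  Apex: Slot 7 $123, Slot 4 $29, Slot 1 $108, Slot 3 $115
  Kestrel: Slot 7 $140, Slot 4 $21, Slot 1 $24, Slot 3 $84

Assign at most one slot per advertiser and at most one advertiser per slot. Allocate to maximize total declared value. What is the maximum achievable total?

Optimal: Delta→Slot 4 ($149), Larkspur→Slot 3 ($148), Apex→Slot 1 ($108), Kestrel→Slot 7 ($140) — total 149+148+108+140 = $545.
Swapping Larkspur↔Apex (Larkspur→Slot 1 $104, Apex→Slot 3 $115) loses 37.
Checked against all permutations: $545 is optimal.

Max total: $545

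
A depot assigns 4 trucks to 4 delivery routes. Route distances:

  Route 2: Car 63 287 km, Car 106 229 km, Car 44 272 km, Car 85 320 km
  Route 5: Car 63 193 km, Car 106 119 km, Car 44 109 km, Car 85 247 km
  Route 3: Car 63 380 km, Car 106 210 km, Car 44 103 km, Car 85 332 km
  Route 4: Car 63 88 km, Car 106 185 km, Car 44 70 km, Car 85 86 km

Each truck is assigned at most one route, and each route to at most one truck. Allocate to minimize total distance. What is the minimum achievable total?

Minimum total: 595 km

Optimal: Car 63→Route 2 (287 km), Car 106→Route 5 (119 km), Car 44→Route 3 (103 km), Car 85→Route 4 (86 km) — total 287+119+103+86 = 595 km.
Column-greedy (each route in turn goes to its cheapest remaining truck) gives 758 km, worse by 163.
Swapping Car 44↔Car 63 (Car 44→Route 2 272 km, Car 63→Route 3 380 km) adds 262.
Every other assignment is strictly worse.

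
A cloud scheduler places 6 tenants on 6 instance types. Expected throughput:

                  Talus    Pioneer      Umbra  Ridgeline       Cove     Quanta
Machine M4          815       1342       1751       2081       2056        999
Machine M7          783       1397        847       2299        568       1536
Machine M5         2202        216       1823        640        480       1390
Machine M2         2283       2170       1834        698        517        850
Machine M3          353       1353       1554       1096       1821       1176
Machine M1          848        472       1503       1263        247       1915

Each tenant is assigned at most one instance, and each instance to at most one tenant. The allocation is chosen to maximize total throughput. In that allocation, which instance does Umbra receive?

Optimal: Talus→Machine M5 (2202 ops/s), Pioneer→Machine M2 (2170 ops/s), Umbra→Machine M3 (1554 ops/s), Ridgeline→Machine M7 (2299 ops/s), Cove→Machine M4 (2056 ops/s), Quanta→Machine M1 (1915 ops/s) — total 2202+2170+1554+2299+2056+1915 = 12196 ops/s.
Row-greedy (each tenant in turn takes its best remaining instance) gives 11320 ops/s, worse by 876.
Umbra's own top instance is Machine M2 (1834 ops/s), but forcing Umbra→Machine M2 and reassigning the rest optimally gives only 11659 ops/s — worse by 537.

Umbra receives Machine M3.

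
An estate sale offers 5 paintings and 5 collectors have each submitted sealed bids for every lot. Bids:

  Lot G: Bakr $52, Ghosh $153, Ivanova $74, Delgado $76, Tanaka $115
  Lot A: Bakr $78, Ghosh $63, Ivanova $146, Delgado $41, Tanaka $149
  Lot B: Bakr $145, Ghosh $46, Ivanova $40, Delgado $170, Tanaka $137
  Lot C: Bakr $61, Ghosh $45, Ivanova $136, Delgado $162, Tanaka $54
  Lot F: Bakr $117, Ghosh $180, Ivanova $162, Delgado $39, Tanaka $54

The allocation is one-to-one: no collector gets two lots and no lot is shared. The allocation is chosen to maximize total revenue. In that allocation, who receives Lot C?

Treat this as an assignment problem: match each collector to one lot.
Optimal: Bakr→Lot B ($145), Ghosh→Lot G ($153), Ivanova→Lot F ($162), Delgado→Lot C ($162), Tanaka→Lot A ($149) — total 145+153+162+162+149 = $771.
Max-entry greedy (repeatedly take the single best remaining cell) gives $687, worse by 84.
No other one-to-one assignment exceeds $771.
Delgado's own top lot is Lot B ($170), but forcing Delgado→Lot B and reassigning the rest optimally gives only $725 — worse by 46.

Delgado receives Lot C.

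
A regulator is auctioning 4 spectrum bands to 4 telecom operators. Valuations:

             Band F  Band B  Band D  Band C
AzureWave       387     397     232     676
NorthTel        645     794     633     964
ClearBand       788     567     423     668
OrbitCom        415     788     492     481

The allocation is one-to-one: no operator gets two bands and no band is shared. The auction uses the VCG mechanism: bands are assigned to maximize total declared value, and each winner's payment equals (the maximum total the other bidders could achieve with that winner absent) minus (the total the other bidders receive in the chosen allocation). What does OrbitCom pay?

OrbitCom pays $161M.

Efficient allocation: AzureWave→Band C ($676M), NorthTel→Band D ($633M), ClearBand→Band F ($788M), OrbitCom→Band B ($788M); total welfare W = $2885M.
OrbitCom receives Band B at value $788M, so the others get W − 788 = $2097M.
Without OrbitCom: best allocation of the remaining 3 bidders over all 4 bands is AzureWave→Band C ($676M), NorthTel→Band B ($794M), ClearBand→Band F ($788M), total $2258M.
VCG payment = (others' best without OrbitCom) − (others' welfare with OrbitCom) = 2258 − 2097 = $161M.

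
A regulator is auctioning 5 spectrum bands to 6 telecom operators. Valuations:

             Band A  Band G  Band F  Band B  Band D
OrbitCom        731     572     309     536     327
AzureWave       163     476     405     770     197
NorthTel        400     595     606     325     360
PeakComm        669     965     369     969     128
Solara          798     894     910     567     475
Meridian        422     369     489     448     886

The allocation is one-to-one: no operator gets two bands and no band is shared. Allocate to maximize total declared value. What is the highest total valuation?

Treat this as an assignment problem: match each operator to one band.
Optimal: OrbitCom→Band A ($731M), PeakComm→Band G ($965M), Solara→Band F ($910M), AzureWave→Band B ($770M), Meridian→Band D ($886M) — total 731+965+910+770+886 = $4262M.
Column-greedy (each band in turn goes to its best remaining operator) gives $4025M, worse by 237.
Swapping AzureWave↔PeakComm (AzureWave→Band G $476M, PeakComm→Band B $969M) loses 290.

Max total: $4262M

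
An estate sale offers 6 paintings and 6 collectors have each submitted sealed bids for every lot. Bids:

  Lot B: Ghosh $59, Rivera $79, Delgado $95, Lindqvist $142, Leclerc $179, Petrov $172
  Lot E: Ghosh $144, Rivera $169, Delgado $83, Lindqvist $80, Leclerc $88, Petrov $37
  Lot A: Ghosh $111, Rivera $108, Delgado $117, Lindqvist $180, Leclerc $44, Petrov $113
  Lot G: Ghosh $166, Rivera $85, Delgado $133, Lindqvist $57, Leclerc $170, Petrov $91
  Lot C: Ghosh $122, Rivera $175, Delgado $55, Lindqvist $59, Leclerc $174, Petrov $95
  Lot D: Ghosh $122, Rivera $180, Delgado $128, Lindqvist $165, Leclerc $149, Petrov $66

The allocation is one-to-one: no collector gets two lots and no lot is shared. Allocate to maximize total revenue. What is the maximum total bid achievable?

Maximum total: $989

Optimal: Ghosh→Lot G ($166), Rivera→Lot E ($169), Delgado→Lot D ($128), Lindqvist→Lot A ($180), Leclerc→Lot C ($174), Petrov→Lot B ($172) — total 166+169+128+180+174+172 = $989.
Max-entry greedy (repeatedly take the single best remaining cell) gives $883, worse by 106.
Next-best assignment: Ghosh→Lot E, Rivera→Lot D, Delgado→Lot G, Lindqvist→Lot A, Leclerc→Lot C, Petrov→Lot B = $983.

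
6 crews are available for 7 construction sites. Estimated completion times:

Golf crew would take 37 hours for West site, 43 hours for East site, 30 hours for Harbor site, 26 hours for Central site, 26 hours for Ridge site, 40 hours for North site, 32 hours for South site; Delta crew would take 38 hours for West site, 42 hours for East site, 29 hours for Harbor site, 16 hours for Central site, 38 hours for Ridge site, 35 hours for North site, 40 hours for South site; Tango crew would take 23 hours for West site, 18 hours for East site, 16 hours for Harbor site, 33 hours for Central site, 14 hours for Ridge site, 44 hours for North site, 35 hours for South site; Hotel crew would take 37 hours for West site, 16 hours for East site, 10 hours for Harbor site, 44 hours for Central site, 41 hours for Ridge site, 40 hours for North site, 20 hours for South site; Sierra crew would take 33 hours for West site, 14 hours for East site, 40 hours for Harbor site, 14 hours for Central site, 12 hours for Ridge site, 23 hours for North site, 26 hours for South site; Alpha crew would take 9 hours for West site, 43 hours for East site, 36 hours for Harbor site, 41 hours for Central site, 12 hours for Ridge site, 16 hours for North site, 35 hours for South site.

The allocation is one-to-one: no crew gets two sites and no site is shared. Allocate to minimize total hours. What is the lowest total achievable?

Minimum total: 95 hours

Optimal: Golf crew→South site (32 hours), Delta crew→Central site (16 hours), Tango crew→Ridge site (14 hours), Hotel crew→Harbor site (10 hours), Sierra crew→East site (14 hours), Alpha crew→West site (9 hours) — total 32+16+14+10+14+9 = 95 hours.
Min-entry greedy (repeatedly take the single cheapest remaining cell) gives 97 hours, worse by 2.
Next-best assignment: Golf crew→South site, Delta crew→Central site, Tango crew→East site, Hotel crew→Harbor site, Sierra crew→Ridge site, Alpha crew→West site = 97 hours.
Swapping Sierra crew↔Alpha crew (Sierra crew→West site 33 hours, Alpha crew→East site 43 hours) adds 53.
Every other assignment is strictly worse.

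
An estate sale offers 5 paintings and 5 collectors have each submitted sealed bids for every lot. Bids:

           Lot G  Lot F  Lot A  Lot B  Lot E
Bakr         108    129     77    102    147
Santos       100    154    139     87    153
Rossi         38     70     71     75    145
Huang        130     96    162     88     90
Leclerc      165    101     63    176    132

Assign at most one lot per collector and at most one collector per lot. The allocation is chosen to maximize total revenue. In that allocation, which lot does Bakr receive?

Optimal: Bakr→Lot G ($108), Santos→Lot F ($154), Rossi→Lot E ($145), Huang→Lot A ($162), Leclerc→Lot B ($176) — total 108+154+145+162+176 = $745.
Row-greedy (each collector in turn takes its best remaining lot) gives $703, worse by 42.
Bakr's own top lot is Lot E ($147), but forcing Bakr→Lot E and reassigning the rest optimally gives only $703 — worse by 42.

Bakr receives Lot G.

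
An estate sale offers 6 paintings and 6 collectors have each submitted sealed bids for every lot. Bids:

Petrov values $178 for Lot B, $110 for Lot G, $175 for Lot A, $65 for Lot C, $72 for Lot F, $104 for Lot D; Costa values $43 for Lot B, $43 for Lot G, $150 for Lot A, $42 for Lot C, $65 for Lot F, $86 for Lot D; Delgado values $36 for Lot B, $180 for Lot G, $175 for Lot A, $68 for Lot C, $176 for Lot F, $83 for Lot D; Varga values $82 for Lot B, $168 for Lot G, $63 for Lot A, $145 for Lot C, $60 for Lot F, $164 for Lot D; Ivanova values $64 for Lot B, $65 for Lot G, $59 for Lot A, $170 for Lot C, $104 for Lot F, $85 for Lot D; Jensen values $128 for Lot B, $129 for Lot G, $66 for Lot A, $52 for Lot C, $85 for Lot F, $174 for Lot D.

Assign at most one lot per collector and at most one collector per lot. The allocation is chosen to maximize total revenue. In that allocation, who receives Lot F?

Delgado receives Lot F.

This is the linear assignment problem.
Optimal: Petrov→Lot B ($178), Costa→Lot A ($150), Delgado→Lot F ($176), Varga→Lot G ($168), Ivanova→Lot C ($170), Jensen→Lot D ($174) — total 178+150+176+168+170+174 = $1016.
Column-greedy (each lot in turn goes to its best remaining collector) gives $927, worse by 89.
No other one-to-one assignment exceeds $1016.
Delgado's own top lot is Lot G ($180), but forcing Delgado→Lot G and reassigning the rest optimally gives only $931 — worse by 85.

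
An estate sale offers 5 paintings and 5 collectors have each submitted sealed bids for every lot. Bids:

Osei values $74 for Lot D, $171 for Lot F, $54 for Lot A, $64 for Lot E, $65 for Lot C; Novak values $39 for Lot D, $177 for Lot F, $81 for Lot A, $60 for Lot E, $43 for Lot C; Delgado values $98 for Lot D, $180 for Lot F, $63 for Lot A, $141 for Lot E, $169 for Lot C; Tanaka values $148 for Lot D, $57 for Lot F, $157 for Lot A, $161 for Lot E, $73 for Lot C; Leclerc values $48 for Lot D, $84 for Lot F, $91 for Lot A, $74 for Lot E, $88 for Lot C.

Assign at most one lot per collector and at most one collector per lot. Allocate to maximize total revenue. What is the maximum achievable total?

Treat this as an assignment problem: match each collector to one lot.
Optimal: Osei→Lot D ($74), Novak→Lot F ($177), Delgado→Lot C ($169), Tanaka→Lot E ($161), Leclerc→Lot A ($91) — total 74+177+169+161+91 = $672.
Max-entry greedy (repeatedly take the single best remaining cell) gives $549, worse by 123.
Swapping Tanaka↔Delgado (Tanaka→Lot C $73, Delgado→Lot E $141) loses 116.
Checked against all permutations: $672 is optimal.

Maximum total: $672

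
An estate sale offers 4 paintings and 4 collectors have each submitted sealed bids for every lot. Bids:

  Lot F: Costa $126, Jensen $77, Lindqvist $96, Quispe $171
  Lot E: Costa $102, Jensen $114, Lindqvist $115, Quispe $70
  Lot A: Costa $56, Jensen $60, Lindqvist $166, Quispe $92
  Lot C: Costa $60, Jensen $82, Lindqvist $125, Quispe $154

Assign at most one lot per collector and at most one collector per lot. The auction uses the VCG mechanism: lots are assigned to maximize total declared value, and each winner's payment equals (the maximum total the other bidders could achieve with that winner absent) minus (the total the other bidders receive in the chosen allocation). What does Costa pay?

Efficient allocation: Costa→Lot F ($126), Jensen→Lot E ($114), Lindqvist→Lot A ($166), Quispe→Lot C ($154); total welfare W = $560.
Costa receives Lot F at value $126, so the others get W − 126 = $434.
Without Costa: best allocation of the remaining 3 bidders over all 4 lots is Jensen→Lot E ($114), Lindqvist→Lot A ($166), Quispe→Lot F ($171), total $451.
VCG payment = (others' best without Costa) − (others' welfare with Costa) = 451 − 434 = $17.

Costa pays $17.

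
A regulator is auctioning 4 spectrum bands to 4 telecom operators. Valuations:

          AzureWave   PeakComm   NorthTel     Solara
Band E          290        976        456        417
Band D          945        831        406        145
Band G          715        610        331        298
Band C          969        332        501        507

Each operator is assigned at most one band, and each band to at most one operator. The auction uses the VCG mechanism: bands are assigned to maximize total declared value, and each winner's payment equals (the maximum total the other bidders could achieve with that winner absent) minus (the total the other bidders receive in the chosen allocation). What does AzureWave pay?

AzureWave pays $75M.

Efficient allocation: AzureWave→Band D ($945M), PeakComm→Band E ($976M), NorthTel→Band G ($331M), Solara→Band C ($507M); total welfare W = $2759M.
AzureWave receives Band D at value $945M, so the others get W − 945 = $1814M.
Without AzureWave: best allocation of the remaining 3 bidders over all 4 bands is PeakComm→Band E ($976M), NorthTel→Band D ($406M), Solara→Band C ($507M), total $1889M.
VCG payment = (others' best without AzureWave) − (others' welfare with AzureWave) = 1889 − 1814 = $75M.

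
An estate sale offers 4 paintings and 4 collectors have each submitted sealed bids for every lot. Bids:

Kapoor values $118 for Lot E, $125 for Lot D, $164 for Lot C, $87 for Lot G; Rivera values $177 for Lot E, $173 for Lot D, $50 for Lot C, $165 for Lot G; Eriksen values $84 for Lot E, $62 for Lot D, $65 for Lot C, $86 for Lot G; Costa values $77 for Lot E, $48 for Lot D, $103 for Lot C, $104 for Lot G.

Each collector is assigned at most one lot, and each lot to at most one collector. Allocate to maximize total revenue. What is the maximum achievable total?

Optimal: Kapoor→Lot C ($164), Rivera→Lot D ($173), Eriksen→Lot E ($84), Costa→Lot G ($104) — total 164+173+84+104 = $525.
Row-greedy (each collector in turn takes its best remaining lot) gives $475, worse by 50.
Next-best assignment: Kapoor→Lot C, Rivera→Lot E, Eriksen→Lot D, Costa→Lot G = $507.
Swapping Rivera↔Eriksen (Rivera→Lot E $177, Eriksen→Lot D $62) loses 18.
No other one-to-one assignment exceeds $525.

Maximum total: $525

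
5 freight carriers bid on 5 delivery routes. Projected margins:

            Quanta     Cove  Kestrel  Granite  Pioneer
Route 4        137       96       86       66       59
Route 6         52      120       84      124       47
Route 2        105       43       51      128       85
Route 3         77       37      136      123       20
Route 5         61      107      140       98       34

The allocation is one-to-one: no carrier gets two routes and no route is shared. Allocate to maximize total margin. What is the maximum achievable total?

Maximum total: $605k

Optimal: Quanta→Route 4 ($137k), Cove→Route 6 ($120k), Kestrel→Route 5 ($140k), Granite→Route 3 ($123k), Pioneer→Route 2 ($85k) — total 137+120+140+123+85 = $605k.
Max-entry greedy (repeatedly take the single best remaining cell) gives $545k, worse by 60.
Next-best assignment: Quanta→Route 4, Cove→Route 5, Kestrel→Route 3, Granite→Route 6, Pioneer→Route 2 = $589k.
Checked against all permutations: $605k is optimal.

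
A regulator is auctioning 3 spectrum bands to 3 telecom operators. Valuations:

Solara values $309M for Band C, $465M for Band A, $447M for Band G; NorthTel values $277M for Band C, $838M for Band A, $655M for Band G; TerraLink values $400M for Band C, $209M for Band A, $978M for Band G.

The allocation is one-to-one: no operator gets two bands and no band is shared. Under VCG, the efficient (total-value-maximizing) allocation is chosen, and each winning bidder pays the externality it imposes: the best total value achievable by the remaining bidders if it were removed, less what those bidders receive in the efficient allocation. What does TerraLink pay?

TerraLink pays $138M.

Efficient allocation: Solara→Band C ($309M), NorthTel→Band A ($838M), TerraLink→Band G ($978M); total welfare W = $2125M.
TerraLink receives Band G at value $978M, so the others get W − 978 = $1147M.
Without TerraLink: best allocation of the remaining 2 bidders over all 3 bands is Solara→Band G ($447M), NorthTel→Band A ($838M), total $1285M.
VCG payment = (others' best without TerraLink) − (others' welfare with TerraLink) = 1285 − 1147 = $138M.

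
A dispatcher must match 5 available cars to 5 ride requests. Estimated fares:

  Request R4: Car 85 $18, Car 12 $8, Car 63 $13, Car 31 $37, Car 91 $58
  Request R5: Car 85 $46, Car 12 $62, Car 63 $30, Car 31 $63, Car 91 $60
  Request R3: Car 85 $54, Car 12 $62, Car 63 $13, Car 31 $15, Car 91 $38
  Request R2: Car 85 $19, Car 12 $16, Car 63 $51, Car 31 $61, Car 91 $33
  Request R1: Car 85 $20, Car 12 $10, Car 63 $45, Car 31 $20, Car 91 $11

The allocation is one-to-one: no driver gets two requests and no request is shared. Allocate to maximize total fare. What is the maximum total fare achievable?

Optimal: Car 85→Request R3 ($54), Car 12→Request R5 ($62), Car 63→Request R1 ($45), Car 31→Request R2 ($61), Car 91→Request R4 ($58) — total 54+62+45+61+58 = $280.
Max-entry greedy (repeatedly take the single best remaining cell) gives $254, worse by 26.
Next-best assignment: Car 85→Request R5, Car 12→Request R3, Car 63→Request R1, Car 31→Request R2, Car 91→Request R4 = $272.

Maximum total: $280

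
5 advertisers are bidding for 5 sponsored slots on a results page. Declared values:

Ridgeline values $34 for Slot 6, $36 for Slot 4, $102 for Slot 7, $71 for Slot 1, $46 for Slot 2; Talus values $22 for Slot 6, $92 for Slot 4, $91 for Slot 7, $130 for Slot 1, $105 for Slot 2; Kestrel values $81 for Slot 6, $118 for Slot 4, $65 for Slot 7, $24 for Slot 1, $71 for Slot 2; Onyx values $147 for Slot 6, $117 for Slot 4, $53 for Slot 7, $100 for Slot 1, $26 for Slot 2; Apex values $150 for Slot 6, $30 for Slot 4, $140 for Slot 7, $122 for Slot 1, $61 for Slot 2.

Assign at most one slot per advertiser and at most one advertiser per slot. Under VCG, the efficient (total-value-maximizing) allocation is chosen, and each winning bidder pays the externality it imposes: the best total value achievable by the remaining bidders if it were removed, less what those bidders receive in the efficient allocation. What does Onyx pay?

Onyx pays $53.

Efficient allocation: Ridgeline→Slot 7 ($102), Talus→Slot 2 ($105), Kestrel→Slot 4 ($118), Onyx→Slot 6 ($147), Apex→Slot 1 ($122); total welfare W = $594.
Onyx receives Slot 6 at value $147, so the others get W − 147 = $447.
Without Onyx: best allocation of the remaining 4 bidders over all 5 slots is Ridgeline→Slot 7 ($102), Talus→Slot 1 ($130), Kestrel→Slot 4 ($118), Apex→Slot 6 ($150), total $500.
VCG payment = (others' best without Onyx) − (others' welfare with Onyx) = 500 − 447 = $53.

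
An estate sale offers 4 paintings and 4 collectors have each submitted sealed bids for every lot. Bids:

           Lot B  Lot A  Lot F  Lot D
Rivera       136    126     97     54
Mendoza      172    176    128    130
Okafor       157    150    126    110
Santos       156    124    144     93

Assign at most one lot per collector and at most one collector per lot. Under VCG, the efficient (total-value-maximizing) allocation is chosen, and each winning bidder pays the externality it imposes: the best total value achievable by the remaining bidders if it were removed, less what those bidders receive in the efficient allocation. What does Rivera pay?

Efficient allocation: Rivera→Lot B ($136), Mendoza→Lot A ($176), Okafor→Lot D ($110), Santos→Lot F ($144); total welfare W = $566.
Rivera receives Lot B at value $136, so the others get W − 136 = $430.
Without Rivera: best allocation of the remaining 3 bidders over all 4 lots is Mendoza→Lot A ($176), Okafor→Lot B ($157), Santos→Lot F ($144), total $477.
VCG payment = (others' best without Rivera) − (others' welfare with Rivera) = 477 − 430 = $47.

Rivera pays $47.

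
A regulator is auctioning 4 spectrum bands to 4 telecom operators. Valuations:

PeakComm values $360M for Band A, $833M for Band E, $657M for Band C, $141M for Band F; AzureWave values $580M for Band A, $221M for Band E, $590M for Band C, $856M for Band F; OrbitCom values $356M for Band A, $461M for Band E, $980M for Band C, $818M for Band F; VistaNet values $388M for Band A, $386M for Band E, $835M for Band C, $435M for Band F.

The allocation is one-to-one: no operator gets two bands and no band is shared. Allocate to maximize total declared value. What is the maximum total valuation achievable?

Optimal: PeakComm→Band E ($833M), AzureWave→Band A ($580M), OrbitCom→Band F ($818M), VistaNet→Band C ($835M) — total 833+580+818+835 = $3066M.
Row-greedy (each operator in turn takes its best remaining band) gives $3057M, worse by 9.
Next-best assignment: PeakComm→Band E, AzureWave→Band F, OrbitCom→Band C, VistaNet→Band A = $3057M.
Swapping AzureWave↔VistaNet (AzureWave→Band C $590M, VistaNet→Band A $388M) loses 437.

Max total: $3066M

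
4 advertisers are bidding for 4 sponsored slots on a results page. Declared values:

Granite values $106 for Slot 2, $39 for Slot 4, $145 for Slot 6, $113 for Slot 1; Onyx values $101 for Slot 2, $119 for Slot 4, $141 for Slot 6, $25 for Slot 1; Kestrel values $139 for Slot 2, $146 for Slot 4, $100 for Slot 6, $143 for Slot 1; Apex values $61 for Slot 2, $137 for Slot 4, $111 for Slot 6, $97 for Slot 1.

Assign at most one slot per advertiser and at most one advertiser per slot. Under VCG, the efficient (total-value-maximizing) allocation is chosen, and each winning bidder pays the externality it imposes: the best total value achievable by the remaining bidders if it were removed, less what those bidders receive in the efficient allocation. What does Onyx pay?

Efficient allocation: Granite→Slot 1 ($113), Onyx→Slot 6 ($141), Kestrel→Slot 2 ($139), Apex→Slot 4 ($137); total welfare W = $530.
Onyx receives Slot 6 at value $141, so the others get W − 141 = $389.
Without Onyx: best allocation of the remaining 3 bidders over all 4 slots is Granite→Slot 6 ($145), Kestrel→Slot 1 ($143), Apex→Slot 4 ($137), total $425.
VCG payment = (others' best without Onyx) − (others' welfare with Onyx) = 425 − 389 = $36.

Onyx pays $36.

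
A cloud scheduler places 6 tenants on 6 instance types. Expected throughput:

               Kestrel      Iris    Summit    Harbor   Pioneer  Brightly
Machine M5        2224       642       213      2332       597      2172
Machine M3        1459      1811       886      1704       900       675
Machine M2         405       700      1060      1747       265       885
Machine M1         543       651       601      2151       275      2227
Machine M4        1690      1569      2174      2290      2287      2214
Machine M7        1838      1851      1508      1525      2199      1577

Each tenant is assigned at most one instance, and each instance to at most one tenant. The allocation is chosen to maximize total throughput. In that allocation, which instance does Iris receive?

This is a one-to-one assignment (maximum-weight bipartite matching).
Optimal: Kestrel→Machine M5 (2224 ops/s), Iris→Machine M3 (1811 ops/s), Summit→Machine M4 (2174 ops/s), Harbor→Machine M2 (1747 ops/s), Pioneer→Machine M7 (2199 ops/s), Brightly→Machine M1 (2227 ops/s) — total 2224+1811+2174+1747+2199+2227 = 12382 ops/s.
Row-greedy (each tenant in turn takes its best remaining instance) gives 10185 ops/s, worse by 2197.
Iris's own top instance is Machine M7 (1851 ops/s), but forcing Iris→Machine M7 and reassigning the rest optimally gives only 11353 ops/s — worse by 1029.

Iris receives Machine M3.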